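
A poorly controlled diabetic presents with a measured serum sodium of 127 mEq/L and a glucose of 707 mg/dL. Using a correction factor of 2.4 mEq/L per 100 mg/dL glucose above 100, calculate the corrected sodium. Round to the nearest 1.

Corrected Na = measured Na + 2.4 · (glucose − 100)/100
= 127 + 2.4 · (707 − 100)/100
= 127 + 14.6
= 141.6 mEq/L

142 mEq/L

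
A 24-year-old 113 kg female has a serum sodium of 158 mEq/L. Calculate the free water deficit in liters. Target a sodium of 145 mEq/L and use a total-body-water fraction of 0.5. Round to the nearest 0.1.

TBW = 0.5 · 113 = 56.5 L
Free water deficit = TBW · (Na/145 − 1)
= 56.5 · (158/145 − 1)
= 56.5 · 0.0897
= 5.07 L

5.1 L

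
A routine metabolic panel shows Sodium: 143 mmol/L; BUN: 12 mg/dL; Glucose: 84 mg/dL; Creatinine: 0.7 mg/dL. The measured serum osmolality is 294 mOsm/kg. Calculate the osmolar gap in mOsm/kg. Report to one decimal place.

Calculated osmolality = 2·Na + glucose/18 + BUN/2.8
= 2·143 + 84/18 + 12/2.8
= 286 + 4.67 + 4.29
= 294.96 mOsm/kg ≈ 295.0 mOsm/kg
Osmolar gap = measured − calculated = 294 − 295.0 = -1.0 mOsm/kg

-1.0 mOsm/kg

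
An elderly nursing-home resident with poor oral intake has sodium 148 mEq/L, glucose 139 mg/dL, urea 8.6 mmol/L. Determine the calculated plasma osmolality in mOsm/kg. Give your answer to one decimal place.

312.3 mOsm/kg

Calculated osmolality = 2·Na + glucose/18 + urea
= 2·148 + 139/18 + 8.6
= 296 + 7.72 + 8.60
= 312.32 mOsm/kg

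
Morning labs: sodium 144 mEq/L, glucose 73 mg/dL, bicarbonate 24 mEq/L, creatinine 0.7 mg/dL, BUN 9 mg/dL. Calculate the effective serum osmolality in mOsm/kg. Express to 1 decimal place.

Effective osmolality excludes urea (freely permeant across cell membranes):
2·Na + glucose/18
= 2·144 + 73/18
= 288 + 4.06
= 292.06 mOsm/kg

292.1 mOsm/kg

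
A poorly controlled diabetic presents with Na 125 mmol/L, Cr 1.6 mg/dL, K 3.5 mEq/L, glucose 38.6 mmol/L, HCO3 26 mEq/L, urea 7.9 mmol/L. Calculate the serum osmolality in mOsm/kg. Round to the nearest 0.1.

Calculated osmolality = 2·Na + glucose + urea
= 2·125 + 38.6 + 7.9
= 250 + 38.60 + 7.90
= 296.5 mOsm/kg

296.5 mOsm/kg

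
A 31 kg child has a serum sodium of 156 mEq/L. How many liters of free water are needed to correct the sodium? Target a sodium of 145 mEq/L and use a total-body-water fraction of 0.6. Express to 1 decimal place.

1.4 L

TBW = 0.6 · 31 = 18.6 L
Free water deficit = TBW · (Na/145 − 1)
= 18.6 · (156/145 − 1)
= 18.6 · 0.0759
= 1.41 L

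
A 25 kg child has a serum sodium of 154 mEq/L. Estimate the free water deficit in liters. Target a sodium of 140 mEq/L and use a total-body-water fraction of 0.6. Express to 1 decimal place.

1.5 L

TBW = 0.6 · 25 = 15 L
Free water deficit = TBW · (Na/140 − 1)
= 15 · (154/140 − 1)
= 15 · 0.1
= 1.5 L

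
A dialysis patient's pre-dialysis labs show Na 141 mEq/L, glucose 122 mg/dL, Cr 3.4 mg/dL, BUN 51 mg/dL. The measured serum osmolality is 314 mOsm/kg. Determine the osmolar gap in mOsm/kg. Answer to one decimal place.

Calculated osmolality = 2·Na + glucose/18 + BUN/2.8
= 2·141 + 122/18 + 51/2.8
= 282 + 6.78 + 18.21
= 306.99 mOsm/kg ≈ 307.0 mOsm/kg
Osmolar gap = measured − calculated = 314 − 307.0 = 7.0 mOsm/kg

7.0 mOsm/kg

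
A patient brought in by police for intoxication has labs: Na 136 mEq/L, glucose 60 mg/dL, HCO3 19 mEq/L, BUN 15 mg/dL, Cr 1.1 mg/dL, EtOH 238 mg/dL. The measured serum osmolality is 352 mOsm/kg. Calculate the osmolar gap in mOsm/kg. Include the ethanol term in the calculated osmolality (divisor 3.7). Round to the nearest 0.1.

7.0 mOsm/kg

Calculated osmolality = 2·Na + glucose/18 + BUN/2.8 + ethanol/3.7
= 2·136 + 60/18 + 15/2.8 + 238/3.7
= 272 + 3.33 + 5.36 + 64.32
= 345.01 mOsm/kg ≈ 345.0 mOsm/kg
Osmolar gap = measured − calculated = 352 − 345.0 = 7.0 mOsm/kg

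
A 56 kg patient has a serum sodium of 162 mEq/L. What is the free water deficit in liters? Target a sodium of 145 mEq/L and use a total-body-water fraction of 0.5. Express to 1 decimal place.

TBW = 0.5 · 56 = 28 L
Free water deficit = TBW · (Na/145 − 1)
= 28 · (162/145 − 1)
= 28 · 0.1172
= 3.28 L

3.3 L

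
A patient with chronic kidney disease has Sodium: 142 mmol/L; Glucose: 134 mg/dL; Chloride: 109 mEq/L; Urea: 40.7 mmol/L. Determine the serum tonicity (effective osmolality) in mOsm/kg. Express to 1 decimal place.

Effective osmolality excludes urea (freely permeant across cell membranes):
2·Na + glucose/18
= 2·142 + 134/18
= 284 + 7.44
= 291.44 mOsm/kg

291.4 mOsm/kg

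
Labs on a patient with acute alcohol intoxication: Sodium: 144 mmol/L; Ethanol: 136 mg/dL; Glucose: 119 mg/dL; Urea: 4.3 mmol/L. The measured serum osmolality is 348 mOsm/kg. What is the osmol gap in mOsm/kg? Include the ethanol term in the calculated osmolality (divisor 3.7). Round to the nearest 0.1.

Calculated osmolality = 2·Na + glucose/18 + urea + ethanol/3.7
= 2·144 + 119/18 + 4.3 + 136/3.7
= 288 + 6.61 + 4.30 + 36.76
= 335.67 mOsm/kg ≈ 335.7 mOsm/kg
Osmolar gap = measured − calculated = 348 − 335.7 = 12.3 mOsm/kg

12.3 mOsm/kg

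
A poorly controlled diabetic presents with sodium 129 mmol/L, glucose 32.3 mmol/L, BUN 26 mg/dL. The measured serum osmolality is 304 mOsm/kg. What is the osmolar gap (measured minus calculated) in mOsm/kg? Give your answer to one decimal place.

Calculated osmolality = 2·Na + glucose + BUN/2.8
= 2·129 + 32.3 + 26/2.8
= 258 + 32.30 + 9.29
= 299.59 mOsm/kg ≈ 299.6 mOsm/kg
Osmolar gap = measured − calculated = 304 − 299.6 = 4.4 mOsm/kg

4.4 mOsm/kg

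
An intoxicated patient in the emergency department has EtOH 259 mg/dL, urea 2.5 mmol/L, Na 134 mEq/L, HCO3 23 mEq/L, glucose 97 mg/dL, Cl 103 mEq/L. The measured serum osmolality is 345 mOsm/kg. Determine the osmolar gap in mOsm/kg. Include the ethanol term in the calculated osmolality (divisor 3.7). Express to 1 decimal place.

-0.9 mOsm/kg

Calculated osmolality = 2·Na + glucose/18 + urea + ethanol/3.7
= 2·134 + 97/18 + 2.5 + 259/3.7
= 268 + 5.39 + 2.50 + 70
= 345.89 mOsm/kg ≈ 345.9 mOsm/kg
Osmolar gap = measured − calculated = 345 − 345.9 = -0.9 mOsm/kg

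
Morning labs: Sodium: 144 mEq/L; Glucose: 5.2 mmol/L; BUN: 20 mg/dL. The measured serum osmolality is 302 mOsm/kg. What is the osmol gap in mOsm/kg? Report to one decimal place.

1.7 mOsm/kg

Calculated osmolality = 2·Na + glucose + BUN/2.8
= 2·144 + 5.2 + 20/2.8
= 288 + 5.20 + 7.14
= 300.34 mOsm/kg ≈ 300.3 mOsm/kg
Osmolar gap = measured − calculated = 302 − 300.3 = 1.7 mOsm/kg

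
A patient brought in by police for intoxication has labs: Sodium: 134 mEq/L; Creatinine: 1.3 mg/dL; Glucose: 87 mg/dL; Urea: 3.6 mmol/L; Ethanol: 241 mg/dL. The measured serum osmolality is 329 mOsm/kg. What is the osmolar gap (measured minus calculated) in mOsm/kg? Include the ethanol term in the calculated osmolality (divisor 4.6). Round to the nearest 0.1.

Calculated osmolality = 2·Na + glucose/18 + urea + ethanol/4.6
= 2·134 + 87/18 + 3.6 + 241/4.6
= 268 + 4.83 + 3.60 + 52.39
= 328.82 mOsm/kg ≈ 328.8 mOsm/kg
Osmolar gap = measured − calculated = 329 − 328.8 = 0.2 mOsm/kg

0.2 mOsm/kg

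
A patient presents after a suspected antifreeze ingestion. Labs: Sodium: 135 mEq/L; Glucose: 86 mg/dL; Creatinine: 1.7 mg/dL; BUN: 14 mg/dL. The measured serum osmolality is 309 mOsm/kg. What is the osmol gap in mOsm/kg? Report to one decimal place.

29.2 mOsm/kg

Calculated osmolality = 2·Na + glucose/18 + BUN/2.8
= 2·135 + 86/18 + 14/2.8
= 270 + 4.78 + 5
= 279.78 mOsm/kg ≈ 279.8 mOsm/kg
Osmolar gap = measured − calculated = 309 − 279.8 = 29.2 mOsm/kg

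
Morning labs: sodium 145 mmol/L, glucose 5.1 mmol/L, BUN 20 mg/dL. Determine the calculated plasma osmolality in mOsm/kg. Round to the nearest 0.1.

302.2 mOsm/kg

Calculated osmolality = 2·Na + glucose + BUN/2.8
= 2·145 + 5.1 + 20/2.8
= 290 + 5.10 + 7.14
= 302.24 mOsm/kg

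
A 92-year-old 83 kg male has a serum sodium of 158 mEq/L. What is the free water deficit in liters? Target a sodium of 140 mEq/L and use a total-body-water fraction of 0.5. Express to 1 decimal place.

5.3 L

TBW = 0.5 · 83 = 41.5 L
Free water deficit = TBW · (Na/140 − 1)
= 41.5 · (158/140 − 1)
= 41.5 · 0.1286
= 5.34 L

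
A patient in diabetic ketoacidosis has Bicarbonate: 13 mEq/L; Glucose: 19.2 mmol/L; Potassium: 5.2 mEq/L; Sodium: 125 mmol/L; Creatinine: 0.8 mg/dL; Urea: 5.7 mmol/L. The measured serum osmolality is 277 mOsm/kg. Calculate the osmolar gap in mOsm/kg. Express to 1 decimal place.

Calculated osmolality = 2·Na + glucose + urea
= 2·125 + 19.2 + 5.7
= 250 + 19.20 + 5.70
= 274.9 mOsm/kg ≈ 274.9 mOsm/kg
Osmolar gap = measured − calculated = 277 − 274.9 = 2.1 mOsm/kg

2.1 mOsm/kg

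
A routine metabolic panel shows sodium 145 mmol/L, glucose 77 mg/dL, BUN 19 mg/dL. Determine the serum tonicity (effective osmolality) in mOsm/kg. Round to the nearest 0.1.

Effective osmolality excludes urea (freely permeant across cell membranes):
2·Na + glucose/18
= 2·145 + 77/18
= 290 + 4.28
= 294.28 mOsm/kg

294.3 mOsm/kg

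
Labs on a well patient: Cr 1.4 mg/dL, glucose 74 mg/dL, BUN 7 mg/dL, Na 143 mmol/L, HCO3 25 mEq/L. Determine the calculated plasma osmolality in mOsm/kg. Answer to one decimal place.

Calculated osmolality = 2·Na + glucose/18 + BUN/2.8
= 2·143 + 74/18 + 7/2.8
= 286 + 4.11 + 2.50
= 292.61 mOsm/kg

292.6 mOsm/kg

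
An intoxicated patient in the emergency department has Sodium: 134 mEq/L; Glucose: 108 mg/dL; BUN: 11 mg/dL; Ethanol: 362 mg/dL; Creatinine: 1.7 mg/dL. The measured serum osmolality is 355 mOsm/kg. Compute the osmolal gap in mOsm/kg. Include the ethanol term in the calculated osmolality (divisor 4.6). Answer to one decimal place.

-1.6 mOsm/kg

Calculated osmolality = 2·Na + glucose/18 + BUN/2.8 + ethanol/4.6
= 2·134 + 108/18 + 11/2.8 + 362/4.6
= 268 + 6 + 3.93 + 78.70
= 356.63 mOsm/kg ≈ 356.6 mOsm/kg
Osmolar gap = measured − calculated = 355 − 356.6 = -1.6 mOsm/kg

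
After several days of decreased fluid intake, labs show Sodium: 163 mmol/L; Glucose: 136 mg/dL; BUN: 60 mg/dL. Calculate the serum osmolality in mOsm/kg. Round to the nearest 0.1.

355.0 mOsm/kg

Calculated osmolality = 2·Na + glucose/18 + BUN/2.8
= 2·163 + 136/18 + 60/2.8
= 326 + 7.56 + 21.43
= 354.99 mOsm/kg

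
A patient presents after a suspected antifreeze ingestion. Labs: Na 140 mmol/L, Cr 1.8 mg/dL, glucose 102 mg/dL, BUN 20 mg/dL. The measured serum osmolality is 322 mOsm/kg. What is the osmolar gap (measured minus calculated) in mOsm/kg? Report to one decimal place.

29.2 mOsm/kg

Calculated osmolality = 2·Na + glucose/18 + BUN/2.8
= 2·140 + 102/18 + 20/2.8
= 280 + 5.67 + 7.14
= 292.81 mOsm/kg ≈ 292.8 mOsm/kg
Osmolar gap = measured − calculated = 322 − 292.8 = 29.2 mOsm/kg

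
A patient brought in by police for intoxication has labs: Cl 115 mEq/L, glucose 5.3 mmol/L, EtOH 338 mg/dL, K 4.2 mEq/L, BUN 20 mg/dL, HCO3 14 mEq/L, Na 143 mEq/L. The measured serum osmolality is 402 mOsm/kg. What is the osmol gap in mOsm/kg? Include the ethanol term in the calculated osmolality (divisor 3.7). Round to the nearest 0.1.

12.2 mOsm/kg

Calculated osmolality = 2·Na + glucose + BUN/2.8 + ethanol/3.7
= 2·143 + 5.3 + 20/2.8 + 338/3.7
= 286 + 5.30 + 7.14 + 91.35
= 389.79 mOsm/kg ≈ 389.8 mOsm/kg
Osmolar gap = measured − calculated = 402 − 389.8 = 12.2 mOsm/kg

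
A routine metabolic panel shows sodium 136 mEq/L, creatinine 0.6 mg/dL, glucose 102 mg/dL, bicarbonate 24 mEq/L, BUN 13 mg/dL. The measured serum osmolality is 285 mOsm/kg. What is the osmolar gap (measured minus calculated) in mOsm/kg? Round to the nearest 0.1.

Calculated osmolality = 2·Na + glucose/18 + BUN/2.8
= 2·136 + 102/18 + 13/2.8
= 272 + 5.67 + 4.64
= 282.31 mOsm/kg ≈ 282.3 mOsm/kg
Osmolar gap = measured − calculated = 285 − 282.3 = 2.7 mOsm/kg

2.7 mOsm/kg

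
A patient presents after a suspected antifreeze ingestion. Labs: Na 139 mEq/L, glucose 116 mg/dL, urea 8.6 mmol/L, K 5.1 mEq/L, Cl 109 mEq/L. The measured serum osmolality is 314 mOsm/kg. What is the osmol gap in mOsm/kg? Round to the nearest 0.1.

21.0 mOsm/kg

Calculated osmolality = 2·Na + glucose/18 + urea
= 2·139 + 116/18 + 8.6
= 278 + 6.44 + 8.60
= 293.04 mOsm/kg ≈ 293.0 mOsm/kg
Osmolar gap = measured − calculated = 314 − 293.0 = 21.0 mOsm/kg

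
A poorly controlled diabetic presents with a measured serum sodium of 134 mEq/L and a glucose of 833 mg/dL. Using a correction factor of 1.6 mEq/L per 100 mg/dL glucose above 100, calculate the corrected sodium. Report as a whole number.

146 mEq/L

Corrected Na = measured Na + 1.6 · (glucose − 100)/100
= 134 + 1.6 · (833 − 100)/100
= 134 + 11.7
= 145.7 mEq/L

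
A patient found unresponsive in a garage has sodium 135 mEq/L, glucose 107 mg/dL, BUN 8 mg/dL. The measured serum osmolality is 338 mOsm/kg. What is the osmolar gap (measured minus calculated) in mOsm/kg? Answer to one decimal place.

Calculated osmolality = 2·Na + glucose/18 + BUN/2.8
= 2·135 + 107/18 + 8/2.8
= 270 + 5.94 + 2.86
= 278.8 mOsm/kg ≈ 278.8 mOsm/kg
Osmolar gap = measured − calculated = 338 − 278.8 = 59.2 mOsm/kg

59.2 mOsm/kg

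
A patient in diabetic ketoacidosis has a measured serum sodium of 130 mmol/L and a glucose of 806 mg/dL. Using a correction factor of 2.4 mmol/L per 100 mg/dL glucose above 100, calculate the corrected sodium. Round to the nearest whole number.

147 mmol/L

Corrected Na = measured Na + 2.4 · (glucose − 100)/100
= 130 + 2.4 · (806 − 100)/100
= 130 + 16.9
= 146.9 mmol/L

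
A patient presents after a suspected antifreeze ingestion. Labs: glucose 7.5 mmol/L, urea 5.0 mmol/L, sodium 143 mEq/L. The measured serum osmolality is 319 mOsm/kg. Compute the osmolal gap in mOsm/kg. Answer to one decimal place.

20.5 mOsm/kg

Calculated osmolality = 2·Na + glucose + urea
= 2·143 + 7.5 + 5
= 286 + 7.50 + 5
= 298.5 mOsm/kg ≈ 298.5 mOsm/kg
Osmolar gap = measured − calculated = 319 − 298.5 = 20.5 mOsm/kg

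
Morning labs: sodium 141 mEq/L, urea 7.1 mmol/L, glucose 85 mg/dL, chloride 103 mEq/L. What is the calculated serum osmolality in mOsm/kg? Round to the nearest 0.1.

Calculated osmolality = 2·Na + glucose/18 + urea
= 2·141 + 85/18 + 7.1
= 282 + 4.72 + 7.10
= 293.82 mOsm/kg

293.8 mOsm/kg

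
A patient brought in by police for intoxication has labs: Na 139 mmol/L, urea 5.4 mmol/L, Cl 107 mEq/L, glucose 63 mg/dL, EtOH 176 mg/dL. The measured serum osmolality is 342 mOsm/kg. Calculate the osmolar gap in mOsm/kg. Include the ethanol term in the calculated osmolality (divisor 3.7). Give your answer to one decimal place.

Calculated osmolality = 2·Na + glucose/18 + urea + ethanol/3.7
= 2·139 + 63/18 + 5.4 + 176/3.7
= 278 + 3.50 + 5.40 + 47.57
= 334.47 mOsm/kg ≈ 334.5 mOsm/kg
Osmolar gap = measured − calculated = 342 − 334.5 = 7.5 mOsm/kg

7.5 mOsm/kg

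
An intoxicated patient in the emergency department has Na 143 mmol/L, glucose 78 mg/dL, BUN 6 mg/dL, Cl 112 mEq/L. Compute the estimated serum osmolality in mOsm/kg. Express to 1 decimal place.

292.5 mOsm/kg

Calculated osmolality = 2·Na + glucose/18 + BUN/2.8
= 2·143 + 78/18 + 6/2.8
= 286 + 4.33 + 2.14
= 292.47 mOsm/kg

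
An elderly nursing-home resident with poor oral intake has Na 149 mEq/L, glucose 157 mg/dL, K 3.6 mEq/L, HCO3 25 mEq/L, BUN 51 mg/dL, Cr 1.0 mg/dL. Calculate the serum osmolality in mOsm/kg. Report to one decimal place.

Calculated osmolality = 2·Na + glucose/18 + BUN/2.8
= 2·149 + 157/18 + 51/2.8
= 298 + 8.72 + 18.21
= 324.93 mOsm/kg

324.9 mOsm/kg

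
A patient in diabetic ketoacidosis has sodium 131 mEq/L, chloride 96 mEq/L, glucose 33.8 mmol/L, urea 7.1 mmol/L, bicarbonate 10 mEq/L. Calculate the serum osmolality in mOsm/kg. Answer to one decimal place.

302.9 mOsm/kg

Calculated osmolality = 2·Na + glucose + urea
= 2·131 + 33.8 + 7.1
= 262 + 33.80 + 7.10
= 302.9 mOsm/kg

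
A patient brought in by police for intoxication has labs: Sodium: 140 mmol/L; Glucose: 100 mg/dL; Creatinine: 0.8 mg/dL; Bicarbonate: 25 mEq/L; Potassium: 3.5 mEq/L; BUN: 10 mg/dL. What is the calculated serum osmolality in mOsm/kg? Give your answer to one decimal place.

289.1 mOsm/kg

Calculated osmolality = 2·Na + glucose/18 + BUN/2.8
= 2·140 + 100/18 + 10/2.8
= 280 + 5.56 + 3.57
= 289.13 mOsm/kg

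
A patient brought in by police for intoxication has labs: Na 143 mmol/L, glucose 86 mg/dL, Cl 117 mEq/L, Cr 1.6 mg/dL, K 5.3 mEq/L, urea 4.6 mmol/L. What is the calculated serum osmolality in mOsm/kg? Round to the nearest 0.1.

Calculated osmolality = 2·Na + glucose/18 + urea
= 2·143 + 86/18 + 4.6
= 286 + 4.78 + 4.60
= 295.38 mOsm/kg

295.4 mOsm/kg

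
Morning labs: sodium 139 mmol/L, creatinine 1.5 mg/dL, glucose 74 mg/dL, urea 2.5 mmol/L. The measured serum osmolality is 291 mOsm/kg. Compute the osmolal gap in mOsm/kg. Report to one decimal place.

6.4 mOsm/kg

Calculated osmolality = 2·Na + glucose/18 + urea
= 2·139 + 74/18 + 2.5
= 278 + 4.11 + 2.50
= 284.61 mOsm/kg ≈ 284.6 mOsm/kg
Osmolar gap = measured − calculated = 291 − 284.6 = 6.4 mOsm/kg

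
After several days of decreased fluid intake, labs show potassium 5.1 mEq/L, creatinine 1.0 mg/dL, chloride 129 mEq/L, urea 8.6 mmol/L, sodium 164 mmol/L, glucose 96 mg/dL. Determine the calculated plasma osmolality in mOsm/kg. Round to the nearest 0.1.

Calculated osmolality = 2·Na + glucose/18 + urea
= 2·164 + 96/18 + 8.6
= 328 + 5.33 + 8.60
= 341.93 mOsm/kg

341.9 mOsm/kg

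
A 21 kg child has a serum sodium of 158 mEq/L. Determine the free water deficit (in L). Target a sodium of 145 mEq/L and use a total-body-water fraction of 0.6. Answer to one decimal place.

1.1 L

TBW = 0.6 · 21 = 12.6 L
Free water deficit = TBW · (Na/145 − 1)
= 12.6 · (158/145 − 1)
= 12.6 · 0.0897
= 1.13 L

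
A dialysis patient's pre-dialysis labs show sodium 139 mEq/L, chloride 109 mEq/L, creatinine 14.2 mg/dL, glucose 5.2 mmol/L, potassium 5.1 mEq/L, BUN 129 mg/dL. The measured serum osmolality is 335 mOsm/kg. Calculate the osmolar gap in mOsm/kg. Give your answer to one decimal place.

Calculated osmolality = 2·Na + glucose + BUN/2.8
= 2·139 + 5.2 + 129/2.8
= 278 + 5.20 + 46.07
= 329.27 mOsm/kg ≈ 329.3 mOsm/kg
Osmolar gap = measured − calculated = 335 − 329.3 = 5.7 mOsm/kg

5.7 mOsm/kg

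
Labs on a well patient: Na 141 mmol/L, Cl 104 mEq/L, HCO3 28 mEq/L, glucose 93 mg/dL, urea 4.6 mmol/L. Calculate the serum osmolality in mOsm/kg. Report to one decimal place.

291.8 mOsm/kg

Calculated osmolality = 2·Na + glucose/18 + urea
= 2·141 + 93/18 + 4.6
= 282 + 5.17 + 4.60
= 291.77 mOsm/kg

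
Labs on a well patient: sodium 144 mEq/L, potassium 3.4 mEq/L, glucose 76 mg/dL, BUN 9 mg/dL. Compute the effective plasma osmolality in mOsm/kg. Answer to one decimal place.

292.2 mOsm/kg

Effective osmolality excludes urea (freely permeant across cell membranes):
2·Na + glucose/18
= 2·144 + 76/18
= 288 + 4.22
= 292.22 mOsm/kg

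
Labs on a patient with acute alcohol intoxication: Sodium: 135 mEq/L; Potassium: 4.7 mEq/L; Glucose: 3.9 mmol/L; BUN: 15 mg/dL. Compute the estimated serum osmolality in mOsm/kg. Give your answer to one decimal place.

279.3 mOsm/kg

Calculated osmolality = 2·Na + glucose + BUN/2.8
= 2·135 + 3.9 + 15/2.8
= 270 + 3.90 + 5.36
= 279.26 mOsm/kg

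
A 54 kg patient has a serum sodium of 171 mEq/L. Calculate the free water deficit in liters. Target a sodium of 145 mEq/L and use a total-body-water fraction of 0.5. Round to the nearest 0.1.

4.8 L

TBW = 0.5 · 54 = 27 L
Free water deficit = TBW · (Na/145 − 1)
= 27 · (171/145 − 1)
= 27 · 0.1793
= 4.84 L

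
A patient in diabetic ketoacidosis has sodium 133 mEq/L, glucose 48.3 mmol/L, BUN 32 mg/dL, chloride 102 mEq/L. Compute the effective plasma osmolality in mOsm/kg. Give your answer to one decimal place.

314.3 mOsm/kg

Effective osmolality excludes urea (freely permeant across cell membranes):
2·Na + glucose
= 2·133 + 48.3
= 266 + 48.3
= 314.3 mOsm/kg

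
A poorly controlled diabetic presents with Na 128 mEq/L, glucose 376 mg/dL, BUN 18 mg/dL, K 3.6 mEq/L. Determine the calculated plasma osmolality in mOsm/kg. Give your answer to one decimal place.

283.3 mOsm/kg

Calculated osmolality = 2·Na + glucose/18 + BUN/2.8
= 2·128 + 376/18 + 18/2.8
= 256 + 20.89 + 6.43
= 283.32 mOsm/kg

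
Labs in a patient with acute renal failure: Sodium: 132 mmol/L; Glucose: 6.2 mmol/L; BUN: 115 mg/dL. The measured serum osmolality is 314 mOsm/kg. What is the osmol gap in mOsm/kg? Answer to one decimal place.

2.7 mOsm/kg

Calculated osmolality = 2·Na + glucose + BUN/2.8
= 2·132 + 6.2 + 115/2.8
= 264 + 6.20 + 41.07
= 311.27 mOsm/kg ≈ 311.3 mOsm/kg
Osmolar gap = measured − calculated = 314 − 311.3 = 2.7 mOsm/kg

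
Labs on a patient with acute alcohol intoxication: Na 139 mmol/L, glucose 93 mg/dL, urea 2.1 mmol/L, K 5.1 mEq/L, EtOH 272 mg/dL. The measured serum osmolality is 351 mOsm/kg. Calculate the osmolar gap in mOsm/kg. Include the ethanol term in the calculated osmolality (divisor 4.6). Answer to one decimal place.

6.6 mOsm/kg

Calculated osmolality = 2·Na + glucose/18 + urea + ethanol/4.6
= 2·139 + 93/18 + 2.1 + 272/4.6
= 278 + 5.17 + 2.10 + 59.13
= 344.4 mOsm/kg ≈ 344.4 mOsm/kg
Osmolar gap = measured − calculated = 351 − 344.4 = 6.6 mOsm/kg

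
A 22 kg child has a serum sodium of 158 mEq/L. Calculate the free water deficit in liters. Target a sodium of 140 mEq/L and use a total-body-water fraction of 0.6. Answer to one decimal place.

TBW = 0.6 · 22 = 13.2 L
Free water deficit = TBW · (Na/140 − 1)
= 13.2 · (158/140 − 1)
= 13.2 · 0.1286
= 1.7 L

1.7 L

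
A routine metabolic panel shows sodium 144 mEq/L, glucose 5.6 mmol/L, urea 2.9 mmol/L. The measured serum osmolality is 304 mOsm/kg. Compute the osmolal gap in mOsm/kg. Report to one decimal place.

7.5 mOsm/kg

Calculated osmolality = 2·Na + glucose + urea
= 2·144 + 5.6 + 2.9
= 288 + 5.60 + 2.90
= 296.5 mOsm/kg ≈ 296.5 mOsm/kg
Osmolar gap = measured − calculated = 304 − 296.5 = 7.5 mOsm/kg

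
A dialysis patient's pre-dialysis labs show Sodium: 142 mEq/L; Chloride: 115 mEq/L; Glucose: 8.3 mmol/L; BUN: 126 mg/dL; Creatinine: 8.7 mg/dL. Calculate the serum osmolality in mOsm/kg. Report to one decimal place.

Calculated osmolality = 2·Na + glucose + BUN/2.8
= 2·142 + 8.3 + 126/2.8
= 284 + 8.30 + 45
= 337.3 mOsm/kg

337.3 mOsm/kg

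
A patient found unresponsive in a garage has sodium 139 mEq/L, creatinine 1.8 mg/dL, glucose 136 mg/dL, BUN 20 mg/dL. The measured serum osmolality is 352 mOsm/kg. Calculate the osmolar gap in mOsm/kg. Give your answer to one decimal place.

Calculated osmolality = 2·Na + glucose/18 + BUN/2.8
= 2·139 + 136/18 + 20/2.8
= 278 + 7.56 + 7.14
= 292.7 mOsm/kg ≈ 292.7 mOsm/kg
Osmolar gap = measured − calculated = 352 − 292.7 = 59.3 mOsm/kg

59.3 mOsm/kg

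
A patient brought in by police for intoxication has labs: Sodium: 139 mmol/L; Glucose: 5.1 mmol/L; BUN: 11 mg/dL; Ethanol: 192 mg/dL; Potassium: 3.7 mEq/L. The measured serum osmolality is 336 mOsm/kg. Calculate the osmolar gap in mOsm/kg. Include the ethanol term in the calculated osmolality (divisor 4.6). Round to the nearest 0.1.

7.2 mOsm/kg

Calculated osmolality = 2·Na + glucose + BUN/2.8 + ethanol/4.6
= 2·139 + 5.1 + 11/2.8 + 192/4.6
= 278 + 5.10 + 3.93 + 41.74
= 328.77 mOsm/kg ≈ 328.8 mOsm/kg
Osmolar gap = measured − calculated = 336 − 328.8 = 7.2 mOsm/kg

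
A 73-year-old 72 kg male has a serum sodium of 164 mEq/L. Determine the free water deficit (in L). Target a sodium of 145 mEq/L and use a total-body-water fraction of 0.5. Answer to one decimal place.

4.7 L

TBW = 0.5 · 72 = 36 L
Free water deficit = TBW · (Na/145 − 1)
= 36 · (164/145 − 1)
= 36 · 0.131
= 4.72 L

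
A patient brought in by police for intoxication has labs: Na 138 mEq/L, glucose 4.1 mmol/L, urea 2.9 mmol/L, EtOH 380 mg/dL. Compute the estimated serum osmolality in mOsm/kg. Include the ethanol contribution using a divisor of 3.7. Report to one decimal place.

385.7 mOsm/kg

Calculated osmolality = 2·Na + glucose + urea + ethanol/3.7
= 2·138 + 4.1 + 2.9 + 380/3.7
= 276 + 4.10 + 2.90 + 102.70
= 385.7 mOsm/kg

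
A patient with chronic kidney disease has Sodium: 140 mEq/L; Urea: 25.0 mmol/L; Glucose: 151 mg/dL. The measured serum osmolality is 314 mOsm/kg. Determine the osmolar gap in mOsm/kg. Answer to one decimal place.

0.6 mOsm/kg

Calculated osmolality = 2·Na + glucose/18 + urea
= 2·140 + 151/18 + 25
= 280 + 8.39 + 25
= 313.39 mOsm/kg ≈ 313.4 mOsm/kg
Osmolar gap = measured − calculated = 314 − 313.4 = 0.6 mOsm/kg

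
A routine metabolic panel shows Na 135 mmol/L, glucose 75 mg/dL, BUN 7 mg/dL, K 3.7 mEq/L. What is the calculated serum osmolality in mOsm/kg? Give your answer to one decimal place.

Calculated osmolality = 2·Na + glucose/18 + BUN/2.8
= 2·135 + 75/18 + 7/2.8
= 270 + 4.17 + 2.50
= 276.67 mOsm/kg

276.7 mOsm/kg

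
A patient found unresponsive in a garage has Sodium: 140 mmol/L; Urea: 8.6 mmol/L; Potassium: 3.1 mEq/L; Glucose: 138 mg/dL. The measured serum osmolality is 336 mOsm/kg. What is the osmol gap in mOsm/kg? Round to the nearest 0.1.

Calculated osmolality = 2·Na + glucose/18 + urea
= 2·140 + 138/18 + 8.6
= 280 + 7.67 + 8.60
= 296.27 mOsm/kg ≈ 296.3 mOsm/kg
Osmolar gap = measured − calculated = 336 − 296.3 = 39.7 mOsm/kg

39.7 mOsm/kg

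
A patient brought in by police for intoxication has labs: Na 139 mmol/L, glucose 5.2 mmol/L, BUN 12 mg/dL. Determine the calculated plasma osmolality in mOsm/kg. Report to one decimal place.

Calculated osmolality = 2·Na + glucose + BUN/2.8
= 2·139 + 5.2 + 12/2.8
= 278 + 5.20 + 4.29
= 287.49 mOsm/kg

287.5 mOsm/kg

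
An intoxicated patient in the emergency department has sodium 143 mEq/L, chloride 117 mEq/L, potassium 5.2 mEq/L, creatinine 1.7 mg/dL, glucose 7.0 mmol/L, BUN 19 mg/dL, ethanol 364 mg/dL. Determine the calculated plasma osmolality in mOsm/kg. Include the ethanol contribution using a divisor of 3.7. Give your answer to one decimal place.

398.2 mOsm/kg

Calculated osmolality = 2·Na + glucose + BUN/2.8 + ethanol/3.7
= 2·143 + 7 + 19/2.8 + 364/3.7
= 286 + 7 + 6.79 + 98.38
= 398.17 mOsm/kg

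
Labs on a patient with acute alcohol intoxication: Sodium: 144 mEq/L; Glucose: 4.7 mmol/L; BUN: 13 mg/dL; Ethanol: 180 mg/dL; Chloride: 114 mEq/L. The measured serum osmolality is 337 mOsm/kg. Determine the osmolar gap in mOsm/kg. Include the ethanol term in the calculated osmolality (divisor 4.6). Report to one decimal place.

0.5 mOsm/kg

Calculated osmolality = 2·Na + glucose + BUN/2.8 + ethanol/4.6
= 2·144 + 4.7 + 13/2.8 + 180/4.6
= 288 + 4.70 + 4.64 + 39.13
= 336.47 mOsm/kg ≈ 336.5 mOsm/kg
Osmolar gap = measured − calculated = 337 − 336.5 = 0.5 mOsm/kg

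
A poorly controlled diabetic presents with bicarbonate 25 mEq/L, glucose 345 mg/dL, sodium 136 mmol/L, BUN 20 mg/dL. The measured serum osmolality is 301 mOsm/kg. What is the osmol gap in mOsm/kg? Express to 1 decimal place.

Calculated osmolality = 2·Na + glucose/18 + BUN/2.8
= 2·136 + 345/18 + 20/2.8
= 272 + 19.17 + 7.14
= 298.31 mOsm/kg ≈ 298.3 mOsm/kg
Osmolar gap = measured − calculated = 301 − 298.3 = 2.7 mOsm/kg

2.7 mOsm/kg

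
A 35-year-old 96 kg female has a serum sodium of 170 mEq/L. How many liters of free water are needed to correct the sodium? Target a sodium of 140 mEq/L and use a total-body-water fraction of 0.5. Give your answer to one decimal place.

10.3 L

TBW = 0.5 · 96 = 48 L
Free water deficit = TBW · (Na/140 − 1)
= 48 · (170/140 − 1)
= 48 · 0.2143
= 10.29 L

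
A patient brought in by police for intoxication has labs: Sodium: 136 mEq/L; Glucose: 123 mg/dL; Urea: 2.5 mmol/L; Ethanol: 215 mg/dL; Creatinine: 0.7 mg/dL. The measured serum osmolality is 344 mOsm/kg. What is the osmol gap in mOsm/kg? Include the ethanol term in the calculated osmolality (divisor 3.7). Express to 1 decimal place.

4.6 mOsm/kg

Calculated osmolality = 2·Na + glucose/18 + urea + ethanol/3.7
= 2·136 + 123/18 + 2.5 + 215/3.7
= 272 + 6.83 + 2.50 + 58.11
= 339.44 mOsm/kg ≈ 339.4 mOsm/kg
Osmolar gap = measured − calculated = 344 − 339.4 = 4.6 mOsm/kg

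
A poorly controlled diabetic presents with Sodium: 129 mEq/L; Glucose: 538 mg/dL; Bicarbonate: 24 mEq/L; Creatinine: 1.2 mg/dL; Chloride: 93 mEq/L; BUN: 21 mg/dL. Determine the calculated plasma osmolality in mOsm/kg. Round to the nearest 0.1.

295.4 mOsm/kg

Calculated osmolality = 2·Na + glucose/18 + BUN/2.8
= 2·129 + 538/18 + 21/2.8
= 258 + 29.89 + 7.50
= 295.39 mOsm/kg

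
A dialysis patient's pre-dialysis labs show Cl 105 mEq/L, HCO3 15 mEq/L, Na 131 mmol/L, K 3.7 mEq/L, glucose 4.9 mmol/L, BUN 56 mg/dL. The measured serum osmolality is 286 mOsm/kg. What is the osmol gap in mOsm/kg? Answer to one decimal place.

-0.9 mOsm/kg

Calculated osmolality = 2·Na + glucose + BUN/2.8
= 2·131 + 4.9 + 56/2.8
= 262 + 4.90 + 20
= 286.9 mOsm/kg ≈ 286.9 mOsm/kg
Osmolar gap = measured − calculated = 286 − 286.9 = -0.9 mOsm/kg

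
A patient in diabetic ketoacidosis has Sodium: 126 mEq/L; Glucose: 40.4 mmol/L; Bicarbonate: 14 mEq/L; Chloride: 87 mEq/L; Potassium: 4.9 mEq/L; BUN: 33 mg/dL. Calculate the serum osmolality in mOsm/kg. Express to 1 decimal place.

304.2 mOsm/kg

Calculated osmolality = 2·Na + glucose + BUN/2.8
= 2·126 + 40.4 + 33/2.8
= 252 + 40.40 + 11.79
= 304.19 mOsm/kg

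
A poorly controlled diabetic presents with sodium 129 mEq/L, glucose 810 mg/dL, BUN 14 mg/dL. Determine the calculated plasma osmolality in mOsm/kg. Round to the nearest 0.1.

Calculated osmolality = 2·Na + glucose/18 + BUN/2.8
= 2·129 + 810/18 + 14/2.8
= 258 + 45 + 5
= 308 mOsm/kg

308.0 mOsm/kg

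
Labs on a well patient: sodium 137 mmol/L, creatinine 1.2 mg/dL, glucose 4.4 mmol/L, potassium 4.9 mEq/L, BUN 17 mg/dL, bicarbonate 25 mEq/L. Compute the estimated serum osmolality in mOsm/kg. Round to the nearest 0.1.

Calculated osmolality = 2·Na + glucose + BUN/2.8
= 2·137 + 4.4 + 17/2.8
= 274 + 4.40 + 6.07
= 284.47 mOsm/kg

284.5 mOsm/kg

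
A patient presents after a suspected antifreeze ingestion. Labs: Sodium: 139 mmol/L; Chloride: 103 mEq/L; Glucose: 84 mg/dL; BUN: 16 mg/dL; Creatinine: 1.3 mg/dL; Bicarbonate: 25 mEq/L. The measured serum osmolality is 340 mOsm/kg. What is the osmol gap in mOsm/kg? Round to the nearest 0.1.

Calculated osmolality = 2·Na + glucose/18 + BUN/2.8
= 2·139 + 84/18 + 16/2.8
= 278 + 4.67 + 5.71
= 288.38 mOsm/kg ≈ 288.4 mOsm/kg
Osmolar gap = measured − calculated = 340 − 288.4 = 51.6 mOsm/kg

51.6 mOsm/kg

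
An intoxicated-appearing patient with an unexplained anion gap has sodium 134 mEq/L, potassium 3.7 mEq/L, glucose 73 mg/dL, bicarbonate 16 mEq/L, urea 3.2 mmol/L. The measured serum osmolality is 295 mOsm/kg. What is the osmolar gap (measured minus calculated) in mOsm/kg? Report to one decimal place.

Calculated osmolality = 2·Na + glucose/18 + urea
= 2·134 + 73/18 + 3.2
= 268 + 4.06 + 3.20
= 275.26 mOsm/kg ≈ 275.3 mOsm/kg
Osmolar gap = measured − calculated = 295 − 275.3 = 19.7 mOsm/kg

19.7 mOsm/kg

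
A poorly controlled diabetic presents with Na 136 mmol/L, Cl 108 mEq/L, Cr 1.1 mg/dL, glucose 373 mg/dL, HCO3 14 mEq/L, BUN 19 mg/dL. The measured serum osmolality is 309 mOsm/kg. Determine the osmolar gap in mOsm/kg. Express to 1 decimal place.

Calculated osmolality = 2·Na + glucose/18 + BUN/2.8
= 2·136 + 373/18 + 19/2.8
= 272 + 20.72 + 6.79
= 299.51 mOsm/kg ≈ 299.5 mOsm/kg
Osmolar gap = measured − calculated = 309 − 299.5 = 9.5 mOsm/kg

9.5 mOsm/kg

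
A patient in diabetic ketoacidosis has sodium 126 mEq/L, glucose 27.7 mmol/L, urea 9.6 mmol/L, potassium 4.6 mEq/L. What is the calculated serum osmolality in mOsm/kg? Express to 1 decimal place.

289.3 mOsm/kg

Calculated osmolality = 2·Na + glucose + urea
= 2·126 + 27.7 + 9.6
= 252 + 27.70 + 9.60
= 289.3 mOsm/kg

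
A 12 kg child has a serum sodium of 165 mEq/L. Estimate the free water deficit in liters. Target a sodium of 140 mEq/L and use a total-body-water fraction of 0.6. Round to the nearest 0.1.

1.3 L

TBW = 0.6 · 12 = 7.2 L
Free water deficit = TBW · (Na/140 − 1)
= 7.2 · (165/140 − 1)
= 7.2 · 0.1786
= 1.29 L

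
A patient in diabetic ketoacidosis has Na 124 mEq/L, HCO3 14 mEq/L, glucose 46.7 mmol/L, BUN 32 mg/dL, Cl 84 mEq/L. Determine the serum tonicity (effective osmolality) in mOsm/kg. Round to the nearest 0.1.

Effective osmolality excludes urea (freely permeant across cell membranes):
2·Na + glucose
= 2·124 + 46.7
= 248 + 46.7
= 294.7 mOsm/kg

294.7 mOsm/kg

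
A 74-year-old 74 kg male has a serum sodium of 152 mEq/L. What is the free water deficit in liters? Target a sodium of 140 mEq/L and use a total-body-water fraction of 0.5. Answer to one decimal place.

TBW = 0.5 · 74 = 37 L
Free water deficit = TBW · (Na/140 − 1)
= 37 · (152/140 − 1)
= 37 · 0.0857
= 3.17 L

3.2 L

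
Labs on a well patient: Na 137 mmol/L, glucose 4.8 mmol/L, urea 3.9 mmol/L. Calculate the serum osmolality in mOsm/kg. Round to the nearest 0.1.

Calculated osmolality = 2·Na + glucose + urea
= 2·137 + 4.8 + 3.9
= 274 + 4.80 + 3.90
= 282.7 mOsm/kg

282.7 mOsm/kg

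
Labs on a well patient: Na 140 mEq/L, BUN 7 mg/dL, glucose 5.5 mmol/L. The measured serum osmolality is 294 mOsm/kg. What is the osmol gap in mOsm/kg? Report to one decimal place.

Calculated osmolality = 2·Na + glucose + BUN/2.8
= 2·140 + 5.5 + 7/2.8
= 280 + 5.50 + 2.50
= 288 mOsm/kg ≈ 288.0 mOsm/kg
Osmolar gap = measured − calculated = 294 − 288.0 = 6.0 mOsm/kg

6.0 mOsm/kg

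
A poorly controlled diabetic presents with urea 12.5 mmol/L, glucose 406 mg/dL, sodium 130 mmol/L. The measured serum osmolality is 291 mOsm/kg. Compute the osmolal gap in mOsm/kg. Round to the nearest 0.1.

-4.1 mOsm/kg

Calculated osmolality = 2·Na + glucose/18 + urea
= 2·130 + 406/18 + 12.5
= 260 + 22.56 + 12.50
= 295.06 mOsm/kg ≈ 295.1 mOsm/kg
Osmolar gap = measured − calculated = 291 − 295.1 = -4.1 mOsm/kg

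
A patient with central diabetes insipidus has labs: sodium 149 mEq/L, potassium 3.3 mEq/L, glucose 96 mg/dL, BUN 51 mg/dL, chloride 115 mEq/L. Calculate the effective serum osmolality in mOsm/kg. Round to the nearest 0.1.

303.3 mOsm/kg

Effective osmolality excludes urea (freely permeant across cell membranes):
2·Na + glucose/18
= 2·149 + 96/18
= 298 + 5.33
= 303.33 mOsm/kg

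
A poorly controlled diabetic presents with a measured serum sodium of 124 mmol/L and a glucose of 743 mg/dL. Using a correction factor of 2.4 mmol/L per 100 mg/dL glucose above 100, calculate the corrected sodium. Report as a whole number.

139 mmol/L

Corrected Na = measured Na + 2.4 · (glucose − 100)/100
= 124 + 2.4 · (743 − 100)/100
= 124 + 15.4
= 139.4 mmol/L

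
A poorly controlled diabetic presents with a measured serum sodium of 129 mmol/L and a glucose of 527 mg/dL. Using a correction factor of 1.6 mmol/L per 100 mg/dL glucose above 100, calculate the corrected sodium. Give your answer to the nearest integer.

Corrected Na = measured Na + 1.6 · (glucose − 100)/100
= 129 + 1.6 · (527 − 100)/100
= 129 + 6.8
= 135.8 mmol/L

136 mmol/L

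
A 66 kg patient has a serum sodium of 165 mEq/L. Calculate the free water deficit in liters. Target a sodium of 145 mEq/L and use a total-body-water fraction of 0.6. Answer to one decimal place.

5.5 L

TBW = 0.6 · 66 = 39.6 L
Free water deficit = TBW · (Na/145 − 1)
= 39.6 · (165/145 − 1)
= 39.6 · 0.1379
= 5.46 L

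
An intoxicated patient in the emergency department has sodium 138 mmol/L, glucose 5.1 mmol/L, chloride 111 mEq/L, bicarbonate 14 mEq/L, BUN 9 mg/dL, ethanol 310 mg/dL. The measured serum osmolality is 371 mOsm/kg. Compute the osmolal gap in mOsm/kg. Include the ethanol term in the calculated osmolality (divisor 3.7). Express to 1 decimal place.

Calculated osmolality = 2·Na + glucose + BUN/2.8 + ethanol/3.7
= 2·138 + 5.1 + 9/2.8 + 310/3.7
= 276 + 5.10 + 3.21 + 83.78
= 368.09 mOsm/kg ≈ 368.1 mOsm/kg
Osmolar gap = measured − calculated = 371 − 368.1 = 2.9 mOsm/kg

2.9 mOsm/kg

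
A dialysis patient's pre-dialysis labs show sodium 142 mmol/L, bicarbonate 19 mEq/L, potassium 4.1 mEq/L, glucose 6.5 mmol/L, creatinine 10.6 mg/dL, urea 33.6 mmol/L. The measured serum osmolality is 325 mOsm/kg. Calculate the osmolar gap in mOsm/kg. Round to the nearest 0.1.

Calculated osmolality = 2·Na + glucose + urea
= 2·142 + 6.5 + 33.6
= 284 + 6.50 + 33.60
= 324.1 mOsm/kg ≈ 324.1 mOsm/kg
Osmolar gap = measured − calculated = 325 − 324.1 = 0.9 mOsm/kg

0.9 mOsm/kg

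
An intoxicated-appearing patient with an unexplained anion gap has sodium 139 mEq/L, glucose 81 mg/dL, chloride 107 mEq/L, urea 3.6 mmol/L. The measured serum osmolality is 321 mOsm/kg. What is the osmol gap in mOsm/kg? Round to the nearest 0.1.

Calculated osmolality = 2·Na + glucose/18 + urea
= 2·139 + 81/18 + 3.6
= 278 + 4.50 + 3.60
= 286.1 mOsm/kg ≈ 286.1 mOsm/kg
Osmolar gap = measured − calculated = 321 − 286.1 = 34.9 mOsm/kg

34.9 mOsm/kg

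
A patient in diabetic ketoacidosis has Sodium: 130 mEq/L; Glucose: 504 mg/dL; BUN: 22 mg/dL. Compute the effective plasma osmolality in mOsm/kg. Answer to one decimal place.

288.0 mOsm/kg

Effective osmolality excludes urea (freely permeant across cell membranes):
2·Na + glucose/18
= 2·130 + 504/18
= 260 + 28
= 288 mOsm/kg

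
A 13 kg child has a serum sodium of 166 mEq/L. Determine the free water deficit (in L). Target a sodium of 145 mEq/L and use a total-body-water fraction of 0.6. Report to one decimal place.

1.1 L

TBW = 0.6 · 13 = 7.8 L
Free water deficit = TBW · (Na/145 − 1)
= 7.8 · (166/145 − 1)
= 7.8 · 0.1448
= 1.13 L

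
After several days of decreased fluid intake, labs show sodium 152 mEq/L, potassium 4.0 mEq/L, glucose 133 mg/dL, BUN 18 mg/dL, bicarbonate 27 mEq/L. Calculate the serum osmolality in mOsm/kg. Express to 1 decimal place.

Calculated osmolality = 2·Na + glucose/18 + BUN/2.8
= 2·152 + 133/18 + 18/2.8
= 304 + 7.39 + 6.43
= 317.82 mOsm/kg

317.8 mOsm/kg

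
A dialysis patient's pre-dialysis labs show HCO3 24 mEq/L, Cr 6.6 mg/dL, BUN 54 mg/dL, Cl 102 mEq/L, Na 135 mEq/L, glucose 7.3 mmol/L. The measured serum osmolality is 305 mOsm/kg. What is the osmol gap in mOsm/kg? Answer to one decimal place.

Calculated osmolality = 2·Na + glucose + BUN/2.8
= 2·135 + 7.3 + 54/2.8
= 270 + 7.30 + 19.29
= 296.59 mOsm/kg ≈ 296.6 mOsm/kg
Osmolar gap = measured − calculated = 305 − 296.6 = 8.4 mOsm/kg

8.4 mOsm/kg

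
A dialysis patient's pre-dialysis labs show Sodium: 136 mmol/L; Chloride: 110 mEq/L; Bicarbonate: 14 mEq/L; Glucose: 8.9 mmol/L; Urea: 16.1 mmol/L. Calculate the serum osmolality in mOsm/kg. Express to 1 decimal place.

297.0 mOsm/kg

Calculated osmolality = 2·Na + glucose + urea
= 2·136 + 8.9 + 16.1
= 272 + 8.90 + 16.10
= 297 mOsm/kg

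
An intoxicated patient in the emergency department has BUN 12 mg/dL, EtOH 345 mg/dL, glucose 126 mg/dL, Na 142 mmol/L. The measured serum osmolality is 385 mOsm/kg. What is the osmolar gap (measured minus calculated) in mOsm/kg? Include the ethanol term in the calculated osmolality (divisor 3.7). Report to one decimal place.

Calculated osmolality = 2·Na + glucose/18 + BUN/2.8 + ethanol/3.7
= 2·142 + 126/18 + 12/2.8 + 345/3.7
= 284 + 7 + 4.29 + 93.24
= 388.53 mOsm/kg ≈ 388.5 mOsm/kg
Osmolar gap = measured − calculated = 385 − 388.5 = -3.5 mOsm/kg

-3.5 mOsm/kg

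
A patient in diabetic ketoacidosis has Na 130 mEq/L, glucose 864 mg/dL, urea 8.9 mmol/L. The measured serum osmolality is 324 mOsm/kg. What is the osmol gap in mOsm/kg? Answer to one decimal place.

7.1 mOsm/kg

Calculated osmolality = 2·Na + glucose/18 + urea
= 2·130 + 864/18 + 8.9
= 260 + 48 + 8.90
= 316.9 mOsm/kg ≈ 316.9 mOsm/kg
Osmolar gap = measured − calculated = 324 − 316.9 = 7.1 mOsm/kg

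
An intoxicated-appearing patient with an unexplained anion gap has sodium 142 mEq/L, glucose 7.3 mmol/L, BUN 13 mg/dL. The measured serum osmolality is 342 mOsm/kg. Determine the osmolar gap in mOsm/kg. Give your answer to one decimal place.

Calculated osmolality = 2·Na + glucose + BUN/2.8
= 2·142 + 7.3 + 13/2.8
= 284 + 7.30 + 4.64
= 295.94 mOsm/kg ≈ 295.9 mOsm/kg
Osmolar gap = measured − calculated = 342 − 295.9 = 46.1 mOsm/kg

46.1 mOsm/kg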